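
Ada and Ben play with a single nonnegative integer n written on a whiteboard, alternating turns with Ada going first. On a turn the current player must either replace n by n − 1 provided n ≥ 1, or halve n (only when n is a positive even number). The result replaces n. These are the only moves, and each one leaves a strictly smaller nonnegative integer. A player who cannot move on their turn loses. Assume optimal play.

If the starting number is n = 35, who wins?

Classify positions by backward induction: terminal positions (no move available) are L. From any other position, the mover wins iff some move reaches an L.
n=0: no move → L
n=1: W (go to 0, an L position)
n=2: L (sole option 1(W) is W)
n=3: W (go to 2, an L position)
n=4: W (go to 2, an L position)
n=5: L (sole option 4(W) is W)
n=6: W (go to 5, an L position)
n=7: L (sole option 6(W) is W)
n=8: W (go to 7, an L position)
n=9: L (sole option 8(W) is W)
n=10: W (go to 5, an L position)
n=11: L (sole option 10(W) is W)
n=12: W (go to 11, an L position)
n=13: L (sole option 12(W) is W)
n=14: W (go to 7, an L position)
n=15: L (sole option 14(W) is W)
n=16: W (go to 15, an L position)
n=17: L (sole option 16(W) is W)
n=18: W (go to 9, an L position)
n=19: L (sole option 18(W) is W)
n=20: W (go to 19, an L position)
n=21: L (sole option 20(W) is W)
n=22: W (go to 11, an L position)
n=23: L (sole option 22(W) is W)
n=24: W (go to 23, an L position)
n=25: L (sole option 24(W) is W)
n=26: W (go to 13, an L position)
n=27: L (sole option 26(W) is W)
n=28: W (go to 27, an L position)
n=29: L (sole option 28(W) is W)
n=30: W (go to 15, an L position)
n=31: L (sole option 30(W) is W)
n=32: W (go to 31, an L position)
n=33: L (sole option 32(W) is W)
n=34: W (go to 17, an L position)
n=35: L (sole option 34(W) is W)
Every move from 35 reaches a W position, so the mover loses.

Ben wins.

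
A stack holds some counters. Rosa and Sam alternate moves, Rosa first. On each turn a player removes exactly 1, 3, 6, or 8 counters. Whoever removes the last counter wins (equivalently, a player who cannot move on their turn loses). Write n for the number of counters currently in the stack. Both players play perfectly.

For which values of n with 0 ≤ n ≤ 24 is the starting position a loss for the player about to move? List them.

Positions with no move are L. A position that does have a move is losing for the player to move precisely when every available move leads to a winning position for the opponent. Fill in the labels:
n=0: no move → L
n=1: can move to 0, which is L ⇒ W
n=2: the only move is to 1(W), a W ⇒ L
n=3: can move to 2, which is L ⇒ W
n=4: moves to 3(W), 1(W); every one is W ⇒ L
n=5: can move to 4, which is L ⇒ W
n=6: can move to 0, which is L ⇒ W
n=7: can move to 4, which is L ⇒ W
n=8: can move to 2, which is L ⇒ W
n=9: moves to 8(W), 6(W), 3(W), 1(W); every one is W ⇒ L
n=10: can move to 9, which is L ⇒ W
n=11: moves to 10(W), 8(W), 5(W), 3(W); every one is W ⇒ L
n=12: can move to 11, which is L ⇒ W
n=13: moves to 12(W), 10(W), 7(W), 5(W); every one is W ⇒ L
n=14: can move to 13, which is L ⇒ W
n=15: can move to 9, which is L ⇒ W
n=16: can move to 13, which is L ⇒ W
n=17: can move to 11, which is L ⇒ W
n=18: moves to 17(W), 15(W), 12(W), 10(W); every one is W ⇒ L
n=19: can move to 18, which is L ⇒ W
n=20: moves to 19(W), 17(W), 14(W), 12(W); every one is W ⇒ L
n=21: can move to 20, which is L ⇒ W
n=22: moves to 21(W), 19(W), 16(W), 14(W); every one is W ⇒ L
n=23: can move to 22, which is L ⇒ W
n=24: can move to 18, which is L ⇒ W
Reading off the rows marked L gives the requested list; there are 9 such values of n.

0, 2, 4, 9, 11, 13, 18, 20, 22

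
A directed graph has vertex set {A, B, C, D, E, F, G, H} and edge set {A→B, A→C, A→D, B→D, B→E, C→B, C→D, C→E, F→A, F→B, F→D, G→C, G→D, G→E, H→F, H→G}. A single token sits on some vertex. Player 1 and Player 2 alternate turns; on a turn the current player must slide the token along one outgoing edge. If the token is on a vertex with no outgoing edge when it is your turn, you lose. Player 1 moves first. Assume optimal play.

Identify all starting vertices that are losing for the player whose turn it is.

D, E, H

Label each position W (a win for the player to move) or L (a loss). A position with no legal move is L; any other position is W exactly when some move reaches an L, and L when every move reaches a W.
Every edge goes from a vertex to one that appears earlier in the order E, D, B, C, A, F, G, H, so processing vertices in that order labels each vertex after all of its successors.
E: no outgoing edge → L
D: no outgoing edge → L
B: →D(L), so W
C: →D(L), so W
A: →D(L), so W
F: →D(L), so W
G: →D(L), so W
H: →G(W), F(W) — all W, so L
The losing starting vertices are exactly the entries labelled L in this table (3 of them).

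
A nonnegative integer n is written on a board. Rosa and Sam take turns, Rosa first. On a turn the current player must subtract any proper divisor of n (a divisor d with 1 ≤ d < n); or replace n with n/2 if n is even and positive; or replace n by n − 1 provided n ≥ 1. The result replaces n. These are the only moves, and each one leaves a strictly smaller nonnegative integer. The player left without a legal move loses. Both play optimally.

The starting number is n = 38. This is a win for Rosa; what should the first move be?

Positions with no move are L. A position that does have a move is losing for the player to move precisely when every available move leads to a winning position for the opponent. Fill in the labels:
n=0: no move → L
n=1: can move to 0, which is L ⇒ W
n=2: the only move is to 1(W), a W ⇒ L
n=3: can move to 2, which is L ⇒ W
n=4: can move to 2, which is L ⇒ W
n=5: the only move is to 4(W), a W ⇒ L
n=6: can move to 5, which is L ⇒ W
n=7: the only move is to 6(W), a W ⇒ L
n=8: can move to 7, which is L ⇒ W
n=9: moves to 6(W), 8(W); every one is W ⇒ L
n=10: can move to 5, which is L ⇒ W
n=11: the only move is to 10(W), a W ⇒ L
n=12: can move to 9, which is L ⇒ W
n=13: the only move is to 12(W), a W ⇒ L
n=14: can move to 7, which is L ⇒ W
n=15: moves to 10(W), 12(W), 14(W); every one is W ⇒ L
n=16: can move to 15, which is L ⇒ W
n=17: the only move is to 16(W), a W ⇒ L
n=18: can move to 9, which is L ⇒ W
n=19: the only move is to 18(W), a W ⇒ L
n=20: can move to 15, which is L ⇒ W
n=21: moves to 14(W), 18(W), 20(W); every one is W ⇒ L
n=22: can move to 11, which is L ⇒ W
n=23: the only move is to 22(W), a W ⇒ L
n=24: can move to 21, which is L ⇒ W
n=25: moves to 20(W), 24(W); every one is W ⇒ L
n=26: can move to 13, which is L ⇒ W
n=27: moves to 18(W), 24(W), 26(W); every one is W ⇒ L
n=28: can move to 21, which is L ⇒ W
n=29: the only move is to 28(W), a W ⇒ L
n=30: can move to 15, which is L ⇒ W
n=31: the only move is to 30(W), a W ⇒ L
n=32: can move to 31, which is L ⇒ W
n=33: moves to 22(W), 30(W), 32(W); every one is W ⇒ L
n=34: can move to 17, which is L ⇒ W
n=35: moves to 28(W), 30(W), 34(W); every one is W ⇒ L
n=36: can move to 27, which is L ⇒ W
n=37: the only move is to 36(W), a W ⇒ L
n=38: can move to 19, which is L ⇒ W
From 38, the L positions reachable in one move are: 19, 37. Any move reaching one of these is winning.

Move to 19.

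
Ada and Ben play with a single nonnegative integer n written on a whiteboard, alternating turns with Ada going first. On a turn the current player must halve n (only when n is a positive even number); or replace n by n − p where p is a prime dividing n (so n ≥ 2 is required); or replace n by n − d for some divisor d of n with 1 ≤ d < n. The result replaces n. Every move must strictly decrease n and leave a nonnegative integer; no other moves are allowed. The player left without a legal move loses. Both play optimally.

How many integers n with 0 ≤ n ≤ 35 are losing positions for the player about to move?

9

Use the standard recursion: the mover loses at a terminal position; elsewhere, the mover wins exactly when some move hands the opponent an L position.
n=0: no move → L
n=1: no move → L
n=2: →0(L), so W
n=3: →0(L), so W
n=4: →2(W), 3(W) — all W, so L
n=5: →0(L), so W
n=6: →4(L), so W
n=7: →0(L), so W
n=8: →4(L), so W
n=9: →6(W), 8(W) — all W, so L
n=10: →9(L), so W
n=11: →0(L), so W
n=12: →9(L), so W
n=13: →0(L), so W
n=14: →7(W), 12(W), 13(W) — all W, so L
n=15: →14(L), so W
n=16: →14(L), so W
n=17: →0(L), so W
n=18: →9(L), so W
n=19: →0(L), so W
n=20: →10(W), 15(W), 16(W), 18(W), 19(W) — all W, so L
n=21: →14(L), so W
n=22: →20(L), so W
n=23: →0(L), so W
n=24: →20(L), so W
n=25: →20(L), so W
n=26: →13(W), 24(W), 25(W) — all W, so L
n=27: →26(L), so W
n=28: →14(L), so W
n=29: →0(L), so W
n=30: →20(L), so W
n=31: →0(L), so W
n=32: →16(W), 24(W), 28(W), 30(W), 31(W) — all W, so L
n=33: →32(L), so W
n=34: →32(L), so W
n=35: →28(W), 30(W), 34(W) — all W, so L
L entries with 0 ≤ n ≤ 35: n = 0, 1, 4, 9, 14, 20, 26, 32, 35; that makes 9.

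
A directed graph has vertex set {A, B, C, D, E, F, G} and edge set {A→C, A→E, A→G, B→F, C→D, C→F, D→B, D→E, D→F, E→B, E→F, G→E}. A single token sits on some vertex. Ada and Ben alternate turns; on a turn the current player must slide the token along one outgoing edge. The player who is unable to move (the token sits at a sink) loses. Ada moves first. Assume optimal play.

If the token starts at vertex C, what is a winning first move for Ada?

Move to F.

Classify positions by backward induction: terminal positions (no move available) are L. From any other position, the mover wins iff some move reaches an L.
Every edge goes from a vertex to one that appears earlier in the order F, B, E, G, D, C, A, so processing vertices in that order labels each vertex after all of its successors.
F: no outgoing edge → L
B: can move to F, which is L ⇒ W
E: can move to F, which is L ⇒ W
G: the only move is to E(W), a W ⇒ L
D: can move to F, which is L ⇒ W
C: can move to F, which is L ⇒ W
A: can move to G, which is L ⇒ W
From C, the L positions reachable in one move are: F.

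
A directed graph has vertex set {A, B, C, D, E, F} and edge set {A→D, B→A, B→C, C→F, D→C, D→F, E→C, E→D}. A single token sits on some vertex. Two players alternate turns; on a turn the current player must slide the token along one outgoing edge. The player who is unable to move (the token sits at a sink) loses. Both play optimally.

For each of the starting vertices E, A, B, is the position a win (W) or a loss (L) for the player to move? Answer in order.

Positions with no move are L. A position that does have a move is losing for the player to move precisely when every available move leads to a winning position for the opponent. Fill in the labels:
Every edge goes from a vertex to one that appears earlier in the order F, C, D, A, E, B, so processing vertices in that order labels each vertex after all of its successors.
F: no outgoing edge → L
C: can move to F, which is L ⇒ W
D: can move to F, which is L ⇒ W
A: the only move is to D(W), a W ⇒ L
E: moves to D(W), C(W); every one is W ⇒ L
B: can move to A, which is L ⇒ W

E: L, A: L, B: W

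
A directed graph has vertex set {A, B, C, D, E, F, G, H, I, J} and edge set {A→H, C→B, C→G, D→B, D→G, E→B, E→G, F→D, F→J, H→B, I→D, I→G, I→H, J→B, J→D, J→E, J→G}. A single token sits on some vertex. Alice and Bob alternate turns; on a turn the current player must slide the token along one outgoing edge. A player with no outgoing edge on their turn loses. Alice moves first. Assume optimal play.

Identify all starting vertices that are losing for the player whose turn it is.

Positions with no move are L. A position that does have a move is losing for the player to move precisely when every available move leads to a winning position for the opponent. Fill in the labels:
Every edge goes from a vertex to one that appears earlier in the order G, B, D, H, I, C, E, J, F, A, so processing vertices in that order labels each vertex after all of its successors.
G: no outgoing edge → L
B: no outgoing edge → L
D: W (go to B, an L position)
H: W (go to B, an L position)
I: W (go to G, an L position)
C: W (go to B, an L position)
E: W (go to B, an L position)
J: W (go to B, an L position)
F: L (options J(W), D(W) are all W)
A: L (sole option H(W) is W)
The losing starting vertices are exactly the entries labelled L in this table (4 of them).

A, B, F, G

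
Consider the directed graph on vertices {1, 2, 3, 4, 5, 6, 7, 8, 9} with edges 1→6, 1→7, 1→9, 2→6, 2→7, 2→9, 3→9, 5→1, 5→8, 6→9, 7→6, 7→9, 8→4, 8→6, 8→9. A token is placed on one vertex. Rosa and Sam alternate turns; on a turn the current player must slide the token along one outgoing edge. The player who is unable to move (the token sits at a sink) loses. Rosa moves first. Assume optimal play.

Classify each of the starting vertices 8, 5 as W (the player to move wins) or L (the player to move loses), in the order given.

Positions with no move are L. A position that does have a move is losing for the player to move precisely when every available move leads to a winning position for the opponent. Fill in the labels:
Every edge goes from a vertex to one that appears earlier in the order 9, 4, 6, 7, 8, 3, 2, 1, 5, so processing vertices in that order labels each vertex after all of its successors.
9: no outgoing edge → L
4: no outgoing edge → L
6: →9(L), so W
7: →9(L), so W
8: →4(L), so W
3: →9(L), so W
2: →9(L), so W
1: →9(L), so W
5: →1(W), 8(W) — all W, so L

8: W, 5: L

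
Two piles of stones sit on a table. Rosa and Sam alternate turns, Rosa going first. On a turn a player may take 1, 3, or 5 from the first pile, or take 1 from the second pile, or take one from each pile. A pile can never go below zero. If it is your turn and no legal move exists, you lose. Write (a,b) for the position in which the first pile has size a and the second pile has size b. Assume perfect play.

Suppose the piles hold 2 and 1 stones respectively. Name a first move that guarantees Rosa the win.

Move to (2,0).

Use the standard recursion: the mover loses at a terminal position; elsewhere, the mover wins exactly when some move hands the opponent an L position.
No move ever increases a pile, so every position that can arise here has a ≤ 2 and b ≤ 1; it is enough to label the cells with 0 ≤ a ≤ 2 and 0 ≤ b ≤ 1.
Every move lowers a or b (never raises either), so fill the grid row by row in increasing a, and left to right within a row: each cell's successors are then already labelled.
      b=0  b=1
a=0:    L    W
a=1:    W    W
a=2:    L    W
Cells with no legal move (terminal, hence L): (0,0).
The remaining L cells, each justified by listing all of its moves:
(2,0): →(1,0)(W) only, which is W, so L
Every other cell has at least one move into one of the L cells above, so it is W.
From (2,1), the L positions reachable in one move are: (2,0).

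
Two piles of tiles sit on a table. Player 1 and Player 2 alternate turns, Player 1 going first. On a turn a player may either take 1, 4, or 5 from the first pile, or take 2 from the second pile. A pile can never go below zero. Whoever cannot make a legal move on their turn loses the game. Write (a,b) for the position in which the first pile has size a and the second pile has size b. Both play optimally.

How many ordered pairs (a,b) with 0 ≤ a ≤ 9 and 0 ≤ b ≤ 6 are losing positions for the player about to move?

21

Work bottom-up. With no move the player to move loses. Otherwise the position is W if at least one move leads to an L position for the opponent, and L if every move leads to a W.
Every move lowers a or b (never raises either), so fill the grid row by row in increasing a, and left to right within a row: each cell's successors are then already labelled.
      b=0  b=1  b=2  b=3  b=4  b=5  b=6
a=0:    L    L    W    W    L    L    W
a=1:    W    W    L    L    W    W    L
a=2:    L    L    W    W    L    L    W
a=3:    W    W    L    L    W    W    L
a=4:    W    W    W    W    W    W    W
a=5:    W    W    W    W    W    W    W
a=6:    W    W    W    W    W    W    W
a=7:    W    W    W    W    W    W    W
a=8:    L    L    W    W    L    L    W
a=9:    W    W    L    L    W    W    L
Cells with no legal move (terminal, hence L): (0,0), (0,1).
The remaining L cells, each justified by listing all of its moves:
(0,4): the only move is to (0,2)(W), a W ⇒ L
(0,5): the only move is to (0,3)(W), a W ⇒ L
(1,2): moves to (0,2)(W), (1,0)(W); every one is W ⇒ L
(1,3): moves to (0,3)(W), (1,1)(W); every one is W ⇒ L
(1,6): moves to (0,6)(W), (1,4)(W); every one is W ⇒ L
(2,0): the only move is to (1,0)(W), a W ⇒ L
(2,1): the only move is to (1,1)(W), a W ⇒ L
(2,4): moves to (1,4)(W), (2,2)(W); every one is W ⇒ L
(2,5): moves to (1,5)(W), (2,3)(W); every one is W ⇒ L
(3,2): moves to (2,2)(W), (3,0)(W); every one is W ⇒ L
(3,3): moves to (2,3)(W), (3,1)(W); every one is W ⇒ L
(3,6): moves to (2,6)(W), (3,4)(W); every one is W ⇒ L
(8,0): moves to (7,0)(W), (4,0)(W), (3,0)(W); every one is W ⇒ L
(8,1): moves to (7,1)(W), (4,1)(W), (3,1)(W); every one is W ⇒ L
(8,4): moves to (7,4)(W), (4,4)(W), (3,4)(W), (8,2)(W); every one is W ⇒ L
(8,5): moves to (7,5)(W), (4,5)(W), (3,5)(W), (8,3)(W); every one is W ⇒ L
(9,2): moves to (8,2)(W), (5,2)(W), (4,2)(W), (9,0)(W); every one is W ⇒ L
(9,3): moves to (8,3)(W), (5,3)(W), (4,3)(W), (9,1)(W); every one is W ⇒ L
(9,6): moves to (8,6)(W), (5,6)(W), (4,6)(W), (9,4)(W); every one is W ⇒ L
Every other cell has at least one move into one of the L cells above, so it is W.
L cells per row: a=0: 4, a=1: 3, a=2: 4, a=3: 3, a=4: 0, a=5: 0, a=6: 0, a=7: 0, a=8: 4, a=9: 3; total 21.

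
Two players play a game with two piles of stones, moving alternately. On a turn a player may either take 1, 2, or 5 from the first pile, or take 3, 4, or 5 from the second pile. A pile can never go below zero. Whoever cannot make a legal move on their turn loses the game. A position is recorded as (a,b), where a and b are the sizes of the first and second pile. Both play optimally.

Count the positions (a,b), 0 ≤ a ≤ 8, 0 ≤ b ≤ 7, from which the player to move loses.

Use the standard recursion: the mover loses at a terminal position; elsewhere, the mover wins exactly when some move hands the opponent an L position.
Every move lowers a or b (never raises either), so fill the grid row by row in increasing a, and left to right within a row: each cell's successors are then already labelled.
      b=0  b=1  b=2  b=3  b=4  b=5  b=6  b=7
a=0:    L    L    L    W    W    W    W    W
a=1:    W    W    W    L    L    L    W    W
a=2:    W    W    W    W    W    W    L    L
a=3:    L    L    L    W    W    W    W    W
a=4:    W    W    W    L    L    L    W    W
a=5:    W    W    W    W    W    W    L    L
a=6:    L    L    L    W    W    W    W    W
a=7:    W    W    W    L    L    L    W    W
a=8:    W    W    W    W    W    W    L    L
Cells with no legal move (terminal, hence L): (0,0), (0,1), (0,2).
The remaining L cells, each justified by listing all of its moves:
(1,3): →(0,3)(W), (1,0)(W) — all W, so L
(1,4): →(0,4)(W), (1,1)(W), (1,0)(W) — all W, so L
(1,5): →(0,5)(W), (1,2)(W), (1,1)(W), (1,0)(W) — all W, so L
(2,6): →(1,6)(W), (0,6)(W), (2,3)(W), (2,2)(W), (2,1)(W) — all W, so L
(2,7): →(1,7)(W), (0,7)(W), (2,4)(W), (2,3)(W), (2,2)(W) — all W, so L
(3,0): →(2,0)(W), (1,0)(W) — all W, so L
(3,1): →(2,1)(W), (1,1)(W) — all W, so L
(3,2): →(2,2)(W), (1,2)(W) — all W, so L
(4,3): →(3,3)(W), (2,3)(W), (4,0)(W) — all W, so L
(4,4): →(3,4)(W), (2,4)(W), (4,1)(W), (4,0)(W) — all W, so L
(4,5): →(3,5)(W), (2,5)(W), (4,2)(W), (4,1)(W), (4,0)(W) — all W, so L
(5,6): →(4,6)(W), (3,6)(W), (0,6)(W), (5,3)(W), (5,2)(W), (5,1)(W) — all W, so L
(5,7): →(4,7)(W), (3,7)(W), (0,7)(W), (5,4)(W), (5,3)(W), (5,2)(W) — all W, so L
(6,0): →(5,0)(W), (4,0)(W), (1,0)(W) — all W, so L
(6,1): →(5,1)(W), (4,1)(W), (1,1)(W) — all W, so L
(6,2): →(5,2)(W), (4,2)(W), (1,2)(W) — all W, so L
(7,3): →(6,3)(W), (5,3)(W), (2,3)(W), (7,0)(W) — all W, so L
(7,4): →(6,4)(W), (5,4)(W), (2,4)(W), (7,1)(W), (7,0)(W) — all W, so L
(7,5): →(6,5)(W), (5,5)(W), (2,5)(W), (7,2)(W), (7,1)(W), (7,0)(W) — all W, so L
(8,6): →(7,6)(W), (6,6)(W), (3,6)(W), (8,3)(W), (8,2)(W), (8,1)(W) — all W, so L
(8,7): →(7,7)(W), (6,7)(W), (3,7)(W), (8,4)(W), (8,3)(W), (8,2)(W) — all W, so L
Every other cell has at least one move into one of the L cells above, so it is W.
L cells per row: a=0: 3, a=1: 3, a=2: 2, a=3: 3, a=4: 3, a=5: 2, a=6: 3, a=7: 3, a=8: 2; total 24.

24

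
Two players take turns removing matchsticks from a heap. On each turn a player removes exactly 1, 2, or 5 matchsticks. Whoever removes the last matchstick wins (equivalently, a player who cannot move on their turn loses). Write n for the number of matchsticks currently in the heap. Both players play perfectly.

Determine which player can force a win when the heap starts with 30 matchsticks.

The second player wins.

Positions with no move are L. A position that does have a move is losing for the player to move precisely when every available move leads to a winning position for the opponent. Fill in the labels:
n=0: no move → L
n=1: reaches L-position 0 → W
n=2: reaches L-position 0 → W
n=3: only reaches 2(W), 1(W), all W → L
n=4: reaches L-position 3 → W
n=5: reaches L-position 3 → W
n=6: only reaches 5(W), 4(W), 1(W), all W → L
n=7: reaches L-position 6 → W
n=8: reaches L-position 6 → W
n=9: only reaches 8(W), 7(W), 4(W), all W → L
n=10: reaches L-position 9 → W
n=11: reaches L-position 9 → W
n=12: only reaches 11(W), 10(W), 7(W), all W → L
n=13: reaches L-position 12 → W
n=14: reaches L-position 12 → W
n=15: only reaches 14(W), 13(W), 10(W), all W → L
n=16: reaches L-position 15 → W
n=17: reaches L-position 15 → W
n=18: only reaches 17(W), 16(W), 13(W), all W → L
n=19: reaches L-position 18 → W
n=20: reaches L-position 18 → W
n=21: only reaches 20(W), 19(W), 16(W), all W → L
n=22: reaches L-position 21 → W
n=23: reaches L-position 21 → W
n=24: only reaches 23(W), 22(W), 19(W), all W → L
n=25: reaches L-position 24 → W
n=26: reaches L-position 24 → W
n=27: only reaches 26(W), 25(W), 22(W), all W → L
n=28: reaches L-position 27 → W
n=29: reaches L-position 27 → W
n=30: only reaches 29(W), 28(W), 25(W), all W → L
Every move from 30 reaches a W position, so the mover loses.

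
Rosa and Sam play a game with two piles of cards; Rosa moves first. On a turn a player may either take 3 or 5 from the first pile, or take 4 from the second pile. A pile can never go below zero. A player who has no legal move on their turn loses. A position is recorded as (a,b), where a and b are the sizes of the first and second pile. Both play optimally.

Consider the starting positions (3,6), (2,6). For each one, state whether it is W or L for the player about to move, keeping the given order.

(3,6): L, (2,6): W

Compute win/loss labels from the base case upward. A position with no move is L. Any other position is W if it can reach an L in one move, else L.
No move ever increases a pile, so every position that can arise here has a ≤ 3 and b ≤ 6; it is enough to label the cells with 0 ≤ a ≤ 3 and 0 ≤ b ≤ 6.
Every move lowers a or b (never raises either), so fill the grid row by row in increasing a, and left to right within a row: each cell's successors are then already labelled.
      b=0  b=1  b=2  b=3  b=4  b=5  b=6
a=0:    L    L    L    L    W    W    W
a=1:    L    L    L    L    W    W    W
a=2:    L    L    L    L    W    W    W
a=3:    W    W    W    W    L    L    L
Cells with no legal move (terminal, hence L): (0,0), (0,1), (0,2), (0,3), (1,0), (1,1), (1,2), (1,3), (2,0), (2,1), (2,2), (2,3).
The remaining L cells, each justified by listing all of its moves:
(3,4): moves to (0,4)(W), (3,0)(W); every one is W ⇒ L
(3,5): moves to (0,5)(W), (3,1)(W); every one is W ⇒ L
(3,6): moves to (0,6)(W), (3,2)(W); every one is W ⇒ L
Every other cell has at least one move into one of the L cells above, so it is W.
(3,6): one of the L cells justified above, so L
(2,6): the move to (2,2) reaches an L cell, so W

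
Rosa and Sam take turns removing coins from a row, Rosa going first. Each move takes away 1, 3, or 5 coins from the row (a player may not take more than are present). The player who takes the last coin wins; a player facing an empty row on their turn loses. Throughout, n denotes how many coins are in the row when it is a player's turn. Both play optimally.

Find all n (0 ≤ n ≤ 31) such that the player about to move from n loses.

0, 2, 4, 6, 8, 10, 12, 14, 16, 18, 20, 22, 24, 26, 28, 30

Positions with no move are L. A position that does have a move is losing for the player to move precisely when every available move leads to a winning position for the opponent. Fill in the labels:
n=0: no move → L
n=1: →0(L), so W
n=2: →1(W) only, which is W, so L
n=3: →2(L), so W
n=4: →3(W), 1(W) — all W, so L
n=5: →4(L), so W
n=6: →5(W), 3(W), 1(W) — all W, so L
n=7: →6(L), so W
n=8: →7(W), 5(W), 3(W) — all W, so L
n=9: →8(L), so W
n=10: →9(W), 7(W), 5(W) — all W, so L
n=11: →10(L), so W
n=12: →11(W), 9(W), 7(W) — all W, so L
n=13: →12(L), so W
n=14: →13(W), 11(W), 9(W) — all W, so L
n=15: →14(L), so W
n=16: →15(W), 13(W), 11(W) — all W, so L
n=17: →16(L), so W
n=18: →17(W), 15(W), 13(W) — all W, so L
n=19: →18(L), so W
n=20: →19(W), 17(W), 15(W) — all W, so L
n=21: →20(L), so W
n=22: →21(W), 19(W), 17(W) — all W, so L
n=23: →22(L), so W
n=24: →23(W), 21(W), 19(W) — all W, so L
n=25: →24(L), so W
n=26: →25(W), 23(W), 21(W) — all W, so L
n=27: →26(L), so W
n=28: →27(W), 25(W), 23(W) — all W, so L
n=29: →28(L), so W
n=30: →29(W), 27(W), 25(W) — all W, so L
n=31: →30(L), so W
Reading off the rows marked L gives the requested list; there are 16 such values of n.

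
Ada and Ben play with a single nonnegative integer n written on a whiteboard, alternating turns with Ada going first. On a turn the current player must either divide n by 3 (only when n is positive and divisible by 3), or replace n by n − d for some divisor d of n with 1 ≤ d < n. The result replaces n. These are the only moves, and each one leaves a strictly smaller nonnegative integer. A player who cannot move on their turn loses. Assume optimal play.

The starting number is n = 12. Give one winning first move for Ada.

Move to 4.

Label each position W (a win for the player to move) or L (a loss). A position with no legal move is L; any other position is W exactly when some move reaches an L, and L when every move reaches a W.
n=0: no move → L
n=1: no move → L
n=2: reaches L-position 1 → W
n=3: reaches L-position 1 → W
n=4: only reaches 2(W), 3(W), all W → L
n=5: reaches L-position 4 → W
n=6: reaches L-position 4 → W
n=7: only reaches 6(W), which is W → L
n=8: reaches L-position 4 → W
n=9: only reaches 3(W), 6(W), 8(W), all W → L
n=10: reaches L-position 9 → W
n=11: only reaches 10(W), which is W → L
n=12: reaches L-position 4 → W
From 12, the L positions reachable in one move are: 4, 9, 11. Any move reaching one of these is winning.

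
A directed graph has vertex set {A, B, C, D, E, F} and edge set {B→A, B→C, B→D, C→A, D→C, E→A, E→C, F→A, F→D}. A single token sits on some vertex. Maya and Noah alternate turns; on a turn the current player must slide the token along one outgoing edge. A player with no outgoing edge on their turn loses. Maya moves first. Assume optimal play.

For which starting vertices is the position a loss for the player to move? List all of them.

A, D

Compute win/loss labels from the base case upward. A position with no move is L. Any other position is W if it can reach an L in one move, else L.
Every edge goes from a vertex to one that appears earlier in the order A, C, D, B, E, F, so processing vertices in that order labels each vertex after all of its successors.
A: no outgoing edge → L
C: reaches L-position A → W
D: only reaches C(W), which is W → L
B: reaches L-position D → W
E: reaches L-position A → W
F: reaches L-position D → W
Reading off the rows marked L gives the requested list; there are 2 such vertices.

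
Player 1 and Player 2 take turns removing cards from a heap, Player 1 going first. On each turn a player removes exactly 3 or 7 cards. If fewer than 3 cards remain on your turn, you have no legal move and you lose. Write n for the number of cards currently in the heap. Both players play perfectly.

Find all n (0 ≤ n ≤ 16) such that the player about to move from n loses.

0, 1, 2, 6, 10, 11, 12, 16

Classify positions by backward induction: terminal positions (no move available) are L. From any other position, the mover wins iff some move reaches an L.
n=0: no move → L
n=1: no move → L
n=2: no move → L
n=3: can move to 0, which is L ⇒ W
n=4: can move to 1, which is L ⇒ W
n=5: can move to 2, which is L ⇒ W
n=6: the only move is to 3(W), a W ⇒ L
n=7: can move to 0, which is L ⇒ W
n=8: can move to 1, which is L ⇒ W
n=9: can move to 6, which is L ⇒ W
n=10: moves to 7(W), 3(W); every one is W ⇒ L
n=11: moves to 8(W), 4(W); every one is W ⇒ L
n=12: moves to 9(W), 5(W); every one is W ⇒ L
n=13: can move to 10, which is L ⇒ W
n=14: can move to 11, which is L ⇒ W
n=15: can move to 12, which is L ⇒ W
n=16: moves to 13(W), 9(W); every one is W ⇒ L
The losing starting values of n are exactly the entries labelled L in this table (8 of them).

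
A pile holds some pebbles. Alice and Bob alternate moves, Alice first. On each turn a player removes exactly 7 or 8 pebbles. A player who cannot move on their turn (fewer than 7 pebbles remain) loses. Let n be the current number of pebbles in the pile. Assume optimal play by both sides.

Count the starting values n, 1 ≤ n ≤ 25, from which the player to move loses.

13

Use the standard recursion: the mover loses at a terminal position; elsewhere, the mover wins exactly when some move hands the opponent an L position.
n=0: no move → L
n=1: no move → L
n=2: no move → L
n=3: no move → L
n=4: no move → L
n=5: no move → L
n=6: no move → L
n=7: →0(L), so W
n=8: →1(L), so W
n=9: →2(L), so W
n=10: →3(L), so W
n=11: →4(L), so W
n=12: →5(L), so W
n=13: →6(L), so W
n=14: →6(L), so W
n=15: →8(W), 7(W) — all W, so L
n=16: →9(W), 8(W) — all W, so L
n=17: →10(W), 9(W) — all W, so L
n=18: →11(W), 10(W) — all W, so L
n=19: →12(W), 11(W) — all W, so L
n=20: →13(W), 12(W) — all W, so L
n=21: →14(W), 13(W) — all W, so L
n=22: →15(L), so W
n=23: →16(L), so W
n=24: →17(L), so W
n=25: →18(L), so W
L entries with 1 ≤ n ≤ 25 (n=0 is outside the asked range and is not counted): n = 1, 2, 3, 4, 5, 6, 15, 16, 17, 18, 19, 20, 21; that makes 13.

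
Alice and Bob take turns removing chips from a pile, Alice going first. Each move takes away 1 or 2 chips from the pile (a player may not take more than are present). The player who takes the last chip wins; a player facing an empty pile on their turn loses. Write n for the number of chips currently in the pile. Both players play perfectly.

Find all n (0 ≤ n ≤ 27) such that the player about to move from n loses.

0, 3, 6, 9, 12, 15, 18, 21, 24, 27

Compute win/loss labels from the base case upward. A position with no move is L. Any other position is W if it can reach an L in one move, else L.
n=0: no move → L
n=1: reaches L-position 0 → W
n=2: reaches L-position 0 → W
n=3: only reaches 2(W), 1(W), all W → L
n=4: reaches L-position 3 → W
n=5: reaches L-position 3 → W
n=6: only reaches 5(W), 4(W), all W → L
n=7: reaches L-position 6 → W
n=8: reaches L-position 6 → W
n=9: only reaches 8(W), 7(W), all W → L
n=10: reaches L-position 9 → W
n=11: reaches L-position 9 → W
n=12: only reaches 11(W), 10(W), all W → L
n=13: reaches L-position 12 → W
n=14: reaches L-position 12 → W
n=15: only reaches 14(W), 13(W), all W → L
n=16: reaches L-position 15 → W
n=17: reaches L-position 15 → W
n=18: only reaches 17(W), 16(W), all W → L
n=19: reaches L-position 18 → W
n=20: reaches L-position 18 → W
n=21: only reaches 20(W), 19(W), all W → L
n=22: reaches L-position 21 → W
n=23: reaches L-position 21 → W
n=24: only reaches 23(W), 22(W), all W → L
n=25: reaches L-position 24 → W
n=26: reaches L-position 24 → W
n=27: only reaches 26(W), 25(W), all W → L
The losing starting values of n are exactly the entries labelled L in this table (10 of them).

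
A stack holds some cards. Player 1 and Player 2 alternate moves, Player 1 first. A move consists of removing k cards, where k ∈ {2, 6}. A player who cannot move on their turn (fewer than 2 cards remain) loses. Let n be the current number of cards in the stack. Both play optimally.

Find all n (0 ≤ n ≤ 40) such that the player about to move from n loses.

0, 1, 4, 5, 8, 9, 12, 13, 16, 17, 20, 21, 24, 25, 28, 29, 32, 33, 36, 37, 40

Use the standard recursion: the mover loses at a terminal position; elsewhere, the mover wins exactly when some move hands the opponent an L position.
n=0: no move → L
n=1: no move → L
n=2: can move to 0, which is L ⇒ W
n=3: can move to 1, which is L ⇒ W
n=4: the only move is to 2(W), a W ⇒ L
n=5: the only move is to 3(W), a W ⇒ L
n=6: can move to 4, which is L ⇒ W
n=7: can move to 5, which is L ⇒ W
n=8: moves to 6(W), 2(W); every one is W ⇒ L
n=9: moves to 7(W), 3(W); every one is W ⇒ L
n=10: can move to 8, which is L ⇒ W
n=11: can move to 9, which is L ⇒ W
n=12: moves to 10(W), 6(W); every one is W ⇒ L
n=13: moves to 11(W), 7(W); every one is W ⇒ L
n=14: can move to 12, which is L ⇒ W
n=15: can move to 13, which is L ⇒ W
n=16: moves to 14(W), 10(W); every one is W ⇒ L
n=17: moves to 15(W), 11(W); every one is W ⇒ L
n=18: can move to 16, which is L ⇒ W
n=19: can move to 17, which is L ⇒ W
n=20: moves to 18(W), 14(W); every one is W ⇒ L
n=21: moves to 19(W), 15(W); every one is W ⇒ L
n=22: can move to 20, which is L ⇒ W
n=23: can move to 21, which is L ⇒ W
n=24: moves to 22(W), 18(W); every one is W ⇒ L
n=25: moves to 23(W), 19(W); every one is W ⇒ L
n=26: can move to 24, which is L ⇒ W
n=27: can move to 25, which is L ⇒ W
n=28: moves to 26(W), 22(W); every one is W ⇒ L
n=29: moves to 27(W), 23(W); every one is W ⇒ L
n=30: can move to 28, which is L ⇒ W
n=31: can move to 29, which is L ⇒ W
n=32: moves to 30(W), 26(W); every one is W ⇒ L
n=33: moves to 31(W), 27(W); every one is W ⇒ L
n=34: can move to 32, which is L ⇒ W
n=35: can move to 33, which is L ⇒ W
n=36: moves to 34(W), 30(W); every one is W ⇒ L
n=37: moves to 35(W), 31(W); every one is W ⇒ L
n=38: can move to 36, which is L ⇒ W
n=39: can move to 37, which is L ⇒ W
n=40: moves to 38(W), 34(W); every one is W ⇒ L
The losing starting values of n are exactly the entries labelled L in this table (21 of them).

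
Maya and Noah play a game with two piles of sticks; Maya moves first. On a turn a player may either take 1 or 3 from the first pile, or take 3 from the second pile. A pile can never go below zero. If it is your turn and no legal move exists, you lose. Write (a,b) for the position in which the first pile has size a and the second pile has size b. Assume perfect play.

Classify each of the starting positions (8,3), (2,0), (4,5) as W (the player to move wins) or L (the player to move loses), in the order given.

Build the W/L table. Terminal = L. A non-terminal position is W if it has a move to some L; otherwise it is L.
No move ever increases a pile, so every position that can arise here has a ≤ 8 and b ≤ 5; it is enough to label the cells with 0 ≤ a ≤ 8 and 0 ≤ b ≤ 5.
Every move lowers a or b (never raises either), so fill the grid row by row in increasing a, and left to right within a row: each cell's successors are then already labelled.
      b=0  b=1  b=2  b=3  b=4  b=5
a=0:    L    L    L    W    W    W
a=1:    W    W    W    L    L    L
a=2:    L    L    L    W    W    W
a=3:    W    W    W    L    L    L
a=4:    L    L    L    W    W    W
a=5:    W    W    W    L    L    L
a=6:    L    L    L    W    W    W
a=7:    W    W    W    L    L    L
a=8:    L    L    L    W    W    W
Cells with no legal move (terminal, hence L): (0,0), (0,1), (0,2).
The remaining L cells, each justified by listing all of its moves:
(1,3): moves to (0,3)(W), (1,0)(W); every one is W ⇒ L
(1,4): moves to (0,4)(W), (1,1)(W); every one is W ⇒ L
(1,5): moves to (0,5)(W), (1,2)(W); every one is W ⇒ L
(2,0): the only move is to (1,0)(W), a W ⇒ L
(2,1): the only move is to (1,1)(W), a W ⇒ L
(2,2): the only move is to (1,2)(W), a W ⇒ L
(3,3): moves to (2,3)(W), (0,3)(W), (3,0)(W); every one is W ⇒ L
(3,4): moves to (2,4)(W), (0,4)(W), (3,1)(W); every one is W ⇒ L
(3,5): moves to (2,5)(W), (0,5)(W), (3,2)(W); every one is W ⇒ L
(4,0): moves to (3,0)(W), (1,0)(W); every one is W ⇒ L
(4,1): moves to (3,1)(W), (1,1)(W); every one is W ⇒ L
(4,2): moves to (3,2)(W), (1,2)(W); every one is W ⇒ L
(5,3): moves to (4,3)(W), (2,3)(W), (5,0)(W); every one is W ⇒ L
(5,4): moves to (4,4)(W), (2,4)(W), (5,1)(W); every one is W ⇒ L
(5,5): moves to (4,5)(W), (2,5)(W), (5,2)(W); every one is W ⇒ L
(6,0): moves to (5,0)(W), (3,0)(W); every one is W ⇒ L
(6,1): moves to (5,1)(W), (3,1)(W); every one is W ⇒ L
(6,2): moves to (5,2)(W), (3,2)(W); every one is W ⇒ L
(7,3): moves to (6,3)(W), (4,3)(W), (7,0)(W); every one is W ⇒ L
(7,4): moves to (6,4)(W), (4,4)(W), (7,1)(W); every one is W ⇒ L
(7,5): moves to (6,5)(W), (4,5)(W), (7,2)(W); every one is W ⇒ L
(8,0): moves to (7,0)(W), (5,0)(W); every one is W ⇒ L
(8,1): moves to (7,1)(W), (5,1)(W); every one is W ⇒ L
(8,2): moves to (7,2)(W), (5,2)(W); every one is W ⇒ L
Every other cell has at least one move into one of the L cells above, so it is W.
(8,3): the move to (7,3) reaches an L cell, so W
(2,0): one of the L cells justified above, so L
(4,5): the move to (3,5) reaches an L cell, so W

(8,3): W, (2,0): L, (4,5): W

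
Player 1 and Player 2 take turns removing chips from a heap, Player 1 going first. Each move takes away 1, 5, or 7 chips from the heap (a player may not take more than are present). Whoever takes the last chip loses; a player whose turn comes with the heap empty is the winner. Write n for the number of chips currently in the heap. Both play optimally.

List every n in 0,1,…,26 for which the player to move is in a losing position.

Classify positions by backward induction: terminal positions (no move available) are W. From any other position, the mover wins iff some move reaches an L.
n=0: no move; the opponent has just taken the last chip and therefore loses → W
n=1: →0(W) only, which is W, so L
n=2: →1(L), so W
n=3: →2(W) only, which is W, so L
n=4: →3(L), so W
n=5: →4(W), 0(W) — all W, so L
n=6: →5(L), so W
n=7: →6(W), 2(W), 0(W) — all W, so L
n=8: →7(L), so W
n=9: →8(W), 4(W), 2(W) — all W, so L
n=10: →9(L), so W
n=11: →10(W), 6(W), 4(W) — all W, so L
n=12: →11(L), so W
n=13: →12(W), 8(W), 6(W) — all W, so L
n=14: →13(L), so W
n=15: →14(W), 10(W), 8(W) — all W, so L
n=16: →15(L), so W
n=17: →16(W), 12(W), 10(W) — all W, so L
n=18: →17(L), so W
n=19: →18(W), 14(W), 12(W) — all W, so L
n=20: →19(L), so W
n=21: →20(W), 16(W), 14(W) — all W, so L
n=22: →21(L), so W
n=23: →22(W), 18(W), 16(W) — all W, so L
n=24: →23(L), so W
n=25: →24(W), 20(W), 18(W) — all W, so L
n=26: →25(L), so W
Reading off the rows marked L gives the requested list; there are 13 such values of n.

1, 3, 5, 7, 9, 11, 13, 15, 17, 19, 21, 23, 25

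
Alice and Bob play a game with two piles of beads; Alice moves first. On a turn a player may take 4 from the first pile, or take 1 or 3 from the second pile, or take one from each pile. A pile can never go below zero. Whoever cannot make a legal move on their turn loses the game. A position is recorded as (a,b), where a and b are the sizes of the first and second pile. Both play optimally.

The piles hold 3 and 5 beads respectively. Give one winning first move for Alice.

Move to (3,4).

Use the standard recursion: the mover loses at a terminal position; elsewhere, the mover wins exactly when some move hands the opponent an L position.
No move ever increases a pile, so every position that can arise here has a ≤ 3 and b ≤ 5; it is enough to label the cells with 0 ≤ a ≤ 3 and 0 ≤ b ≤ 5.
Every move lowers a or b (never raises either), so fill the grid row by row in increasing a, and left to right within a row: each cell's successors are then already labelled.
      b=0  b=1  b=2  b=3  b=4  b=5
a=0:    L    W    L    W    L    W
a=1:    L    W    L    W    L    W
a=2:    L    W    L    W    L    W
a=3:    L    W    L    W    L    W
Cells with no legal move (terminal, hence L): (0,0), (1,0), (2,0), (3,0).
The remaining L cells, each justified by listing all of its moves:
(0,2): only reaches (0,1)(W), which is W → L
(0,4): only reaches (0,3)(W), (0,1)(W), all W → L
(1,2): only reaches (1,1)(W), (0,1)(W), all W → L
(1,4): only reaches (1,3)(W), (1,1)(W), (0,3)(W), all W → L
(2,2): only reaches (2,1)(W), (1,1)(W), all W → L
(2,4): only reaches (2,3)(W), (2,1)(W), (1,3)(W), all W → L
(3,2): only reaches (3,1)(W), (2,1)(W), all W → L
(3,4): only reaches (3,3)(W), (3,1)(W), (2,3)(W), all W → L
Every other cell has at least one move into one of the L cells above, so it is W.
From (3,5), the L positions reachable in one move are: (3,4), (3,2), (2,4). Any move reaching one of these is winning.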